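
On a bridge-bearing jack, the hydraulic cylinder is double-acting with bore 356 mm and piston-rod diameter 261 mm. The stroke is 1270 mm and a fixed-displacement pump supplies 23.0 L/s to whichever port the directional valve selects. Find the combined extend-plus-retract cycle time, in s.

t ≈ 8.04 s

Cap-side area A_cap = π/4 × (356 mm)² = 99540 mm^2
Rod-side annular area A_ann = π/4 × (356² − 261²) = 46040 mm^2
t_ext = A_cap·L/Q = 5.496 s
t_ret = A_ann·L/Q = 2.542 s
t_cycle = t_ext + t_ret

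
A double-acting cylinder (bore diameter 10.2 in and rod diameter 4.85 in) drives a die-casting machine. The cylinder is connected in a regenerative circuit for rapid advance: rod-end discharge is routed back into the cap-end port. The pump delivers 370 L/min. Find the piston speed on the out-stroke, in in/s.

In regeneration the rod-end outflow joins the pump flow into the cap end, so the net volume the pump must supply per unit advance equals the rod cross-section area.
Rod cross-section A_rod = π/4 × (4.85 in)² = 18.47 in^2
v = Q_pump / A_rod

v ≈ 20.4 in/s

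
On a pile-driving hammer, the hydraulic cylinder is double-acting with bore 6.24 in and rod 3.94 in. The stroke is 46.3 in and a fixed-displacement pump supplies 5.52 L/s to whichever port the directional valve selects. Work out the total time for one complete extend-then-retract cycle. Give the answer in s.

Cap-side area A_cap = π/4 × (6.24 in)² = 30.58 in^2
Rod-side annular area A_ann = π/4 × (6.24² − 3.94²) = 18.39 in^2
t_ext = A_cap·L/Q = 4.203 s
t_ret = A_ann·L/Q = 2.528 s
t_cycle = t_ext + t_ret

t ≈ 6.73 s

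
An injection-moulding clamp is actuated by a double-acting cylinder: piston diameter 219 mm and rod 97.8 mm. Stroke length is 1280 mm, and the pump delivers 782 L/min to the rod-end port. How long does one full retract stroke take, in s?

Rod-side annular area A_ann = π/4 × (219² − 97.8²) = 30160 mm^2
Swept volume V = A × L; t = V / Q = A·L / Q

t ≈ 2.96 s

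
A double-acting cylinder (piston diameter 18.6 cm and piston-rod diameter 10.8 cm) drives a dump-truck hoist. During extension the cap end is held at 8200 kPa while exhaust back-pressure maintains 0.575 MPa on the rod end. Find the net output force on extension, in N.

F ≈ 2.12e5 N

Cap-side area A_cap = π/4 × (18.6 cm)² = 271.7 cm^2
Rod-side annular area A_ann = π/4 × (18.6² − 10.8²) = 180.1 cm^2
Net thrust = P_cap·A_cap − P_rod·A_ann = 2.228e5 N − 10360 N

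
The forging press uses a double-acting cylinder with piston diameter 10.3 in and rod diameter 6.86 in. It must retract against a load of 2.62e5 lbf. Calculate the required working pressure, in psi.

P ≈ 5650 psi

Rod-side annular area A_ann = π/4 × (10.3² − 6.86²) = 46.36 in^2
Retraction: pressure acts on the annular area.
P = F / A = 2.62e5 lbf / A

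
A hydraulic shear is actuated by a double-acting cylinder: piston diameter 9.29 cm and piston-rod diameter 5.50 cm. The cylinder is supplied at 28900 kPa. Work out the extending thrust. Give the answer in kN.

Cap-side area A_cap = π/4 × (9.29 cm)² = 67.78 cm^2
F = P × A_cap = 28900 kPa × A_cap

F ≈ 196 kN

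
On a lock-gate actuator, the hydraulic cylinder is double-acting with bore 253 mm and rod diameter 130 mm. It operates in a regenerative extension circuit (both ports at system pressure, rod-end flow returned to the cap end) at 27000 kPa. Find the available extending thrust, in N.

With equal pressure on both faces, forces on the annular region cancel; the net push is pressure × rod cross-section.
Rod cross-section A_rod = π/4 × (130 mm)² = 13270 mm^2
F = P × A_rod

F ≈ 3.58e5 N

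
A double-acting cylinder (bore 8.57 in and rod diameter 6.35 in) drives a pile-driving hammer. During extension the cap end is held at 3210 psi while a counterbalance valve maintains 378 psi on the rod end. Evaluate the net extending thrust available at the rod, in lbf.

Cap-side area A_cap = π/4 × (8.57 in)² = 57.68 in^2
Rod-side annular area A_ann = π/4 × (8.57² − 6.35²) = 26.01 in^2
Net thrust = P_cap·A_cap − P_rod·A_ann = 1.852e5 lbf − 9833 lbf

F ≈ 1.75e5 lbf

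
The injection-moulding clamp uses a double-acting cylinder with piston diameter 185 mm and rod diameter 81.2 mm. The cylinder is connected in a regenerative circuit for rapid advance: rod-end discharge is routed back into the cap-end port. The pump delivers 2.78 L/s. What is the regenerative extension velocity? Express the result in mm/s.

In regeneration the rod-end outflow joins the pump flow into the cap end, so the net volume the pump must supply per unit advance equals the rod cross-section area.
Rod cross-section A_rod = π/4 × (81.2 mm)² = 5178 mm^2
v = Q_pump / A_rod

v ≈ 537 mm/s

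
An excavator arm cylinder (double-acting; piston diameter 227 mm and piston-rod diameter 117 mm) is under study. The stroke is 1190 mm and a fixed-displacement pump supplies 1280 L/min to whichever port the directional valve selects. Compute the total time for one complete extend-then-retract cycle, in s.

Cap-side area A_cap = π/4 × (227 mm)² = 40470 mm^2
Rod-side annular area A_ann = π/4 × (227² − 117²) = 29720 mm^2
t_ext = A_cap·L/Q = 2.258 s
t_ret = A_ann·L/Q = 1.658 s
t_cycle = t_ext + t_ret

t ≈ 3.92 s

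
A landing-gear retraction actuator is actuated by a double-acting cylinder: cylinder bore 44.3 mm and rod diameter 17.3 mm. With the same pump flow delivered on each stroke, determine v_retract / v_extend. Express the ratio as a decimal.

Cap-side area A_cap = π/4 × (44.3 mm)² = 1541 mm^2
Rod-side annular area A_ann = π/4 × (44.3² − 17.3²) = 1306 mm^2
For equal Q, v ∝ 1/A, so v_ret/v_ext = A_cap/A_ann.

v_ret/v_ext ≈ 1.18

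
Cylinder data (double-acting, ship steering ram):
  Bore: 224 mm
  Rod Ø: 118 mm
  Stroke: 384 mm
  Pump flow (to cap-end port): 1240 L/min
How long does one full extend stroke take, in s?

t ≈ 0.732 s

Cap-side area A_cap = π/4 × (224 mm)² = 39410 mm^2
Swept volume V = A × L; t = V / Q = A·L / Q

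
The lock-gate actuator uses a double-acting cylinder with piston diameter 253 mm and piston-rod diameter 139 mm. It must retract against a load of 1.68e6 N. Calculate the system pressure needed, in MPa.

Rod-side annular area A_ann = π/4 × (253² − 139²) = 35100 mm^2
Retraction: pressure acts on the annular area.
P = F / A = 1.68e6 N / A

P ≈ 47.9 MPa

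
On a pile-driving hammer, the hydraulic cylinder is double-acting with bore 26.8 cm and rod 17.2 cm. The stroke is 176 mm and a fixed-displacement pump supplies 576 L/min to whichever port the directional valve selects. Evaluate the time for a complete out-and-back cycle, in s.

t ≈ 1.64 s

Cap-side area A_cap = π/4 × (26.8 cm)² = 564.1 cm^2
Rod-side annular area A_ann = π/4 × (26.8² − 17.2²) = 331.8 cm^2
t_ext = A_cap·L/Q = 1.034 s
t_ret = A_ann·L/Q = 0.6082 s
t_cycle = t_ext + t_ret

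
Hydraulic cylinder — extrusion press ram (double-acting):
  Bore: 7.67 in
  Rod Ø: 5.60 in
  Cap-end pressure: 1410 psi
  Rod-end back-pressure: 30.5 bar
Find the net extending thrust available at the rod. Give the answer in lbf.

F ≈ 55600 lbf

Cap-side area A_cap = π/4 × (7.67 in)² = 46.20 in^2
Rod-side annular area A_ann = π/4 × (7.67² − 5.60²) = 21.57 in^2
Net thrust = P_cap·A_cap − P_rod·A_ann = 65150 lbf − 9544 lbf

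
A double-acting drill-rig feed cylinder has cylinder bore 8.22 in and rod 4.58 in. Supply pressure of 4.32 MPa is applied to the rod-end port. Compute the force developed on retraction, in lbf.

F ≈ 22900 lbf

Rod-side annular area A_ann = π/4 × (8.22² − 4.58²) = 36.59 in^2
On retraction the pressure acts on the annular area (bore minus rod).
F = P × A_ann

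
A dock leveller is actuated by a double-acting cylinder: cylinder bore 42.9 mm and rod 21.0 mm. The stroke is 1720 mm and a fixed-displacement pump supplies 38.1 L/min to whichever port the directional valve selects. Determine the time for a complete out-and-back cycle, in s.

t ≈ 6.89 s

Cap-side area A_cap = π/4 × (42.9 mm)² = 1445 mm^2
Rod-side annular area A_ann = π/4 × (42.9² − 21.0²) = 1099 mm^2
t_ext = A_cap·L/Q = 3.915 s
t_ret = A_ann·L/Q = 2.977 s
t_cycle = t_ext + t_ret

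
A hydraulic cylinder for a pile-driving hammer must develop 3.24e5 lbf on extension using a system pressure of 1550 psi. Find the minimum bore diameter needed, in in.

D ≈ 16.3 in

Extension force acts on the full piston face: F = P × (π/4)D².
D = √(4F / (πP)) = √(4 × 3.24e5 lbf / (π × 1550 psi))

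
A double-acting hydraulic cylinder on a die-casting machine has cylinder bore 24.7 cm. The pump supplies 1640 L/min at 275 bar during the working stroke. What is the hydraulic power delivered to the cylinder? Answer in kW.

W ≈ 752 kW

Hydraulic power = P × Q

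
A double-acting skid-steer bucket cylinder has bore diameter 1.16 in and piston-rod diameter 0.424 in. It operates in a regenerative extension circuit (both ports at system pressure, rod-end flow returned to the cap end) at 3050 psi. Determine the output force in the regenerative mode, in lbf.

F ≈ 431 lbf

With equal pressure on both faces, forces on the annular region cancel; the net push is pressure × rod cross-section.
Rod cross-section A_rod = π/4 × (0.424 in)² = 0.1412 in^2
F = P × A_rod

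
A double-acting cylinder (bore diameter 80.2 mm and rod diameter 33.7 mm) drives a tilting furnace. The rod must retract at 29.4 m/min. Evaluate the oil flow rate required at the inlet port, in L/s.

Rod-side annular area A_ann = π/4 × (80.2² − 33.7²) = 4160 mm^2
Q = A × v

Q ≈ 2.04 L/s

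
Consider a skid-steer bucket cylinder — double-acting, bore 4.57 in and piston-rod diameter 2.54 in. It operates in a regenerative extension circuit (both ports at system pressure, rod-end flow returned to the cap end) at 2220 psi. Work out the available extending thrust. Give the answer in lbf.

With equal pressure on both faces, forces on the annular region cancel; the net push is pressure × rod cross-section.
Rod cross-section A_rod = π/4 × (2.54 in)² = 5.067 in^2
F = P × A_rod

F ≈ 11200 lbf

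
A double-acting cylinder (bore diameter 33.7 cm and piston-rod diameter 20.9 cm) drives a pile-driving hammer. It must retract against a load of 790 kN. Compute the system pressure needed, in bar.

P ≈ 144 bar

Rod-side annular area A_ann = π/4 × (33.7² − 20.9²) = 548.9 cm^2
Retraction: pressure acts on the annular area.
P = F / A = 790 kN / A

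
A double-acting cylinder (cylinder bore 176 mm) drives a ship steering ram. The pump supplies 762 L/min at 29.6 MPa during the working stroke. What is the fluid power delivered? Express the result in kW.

W ≈ 376 kW

Hydraulic power = P × Q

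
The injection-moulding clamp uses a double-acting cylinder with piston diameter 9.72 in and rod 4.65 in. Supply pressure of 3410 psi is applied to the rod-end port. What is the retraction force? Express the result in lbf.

F ≈ 1.95e5 lbf

Rod-side annular area A_ann = π/4 × (9.72² − 4.65²) = 57.22 in^2
On retraction the pressure acts on the annular area (bore minus rod).
F = P × A_ann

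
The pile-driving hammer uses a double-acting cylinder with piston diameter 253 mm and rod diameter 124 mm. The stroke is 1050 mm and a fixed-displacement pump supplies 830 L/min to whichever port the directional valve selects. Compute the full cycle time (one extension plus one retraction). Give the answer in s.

Cap-side area A_cap = π/4 × (253 mm)² = 50270 mm^2
Rod-side annular area A_ann = π/4 × (253² − 124²) = 38200 mm^2
t_ext = A_cap·L/Q = 3.816 s
t_ret = A_ann·L/Q = 2.899 s
t_cycle = t_ext + t_ret

t ≈ 6.72 s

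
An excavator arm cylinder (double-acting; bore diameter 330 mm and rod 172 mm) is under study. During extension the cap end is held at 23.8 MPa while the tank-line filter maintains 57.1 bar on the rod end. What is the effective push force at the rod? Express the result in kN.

Cap-side area A_cap = π/4 × (330 mm)² = 85530 mm^2
Rod-side annular area A_ann = π/4 × (330² − 172²) = 62290 mm^2
Net thrust = P_cap·A_cap − P_rod·A_ann = 2036 kN − 355.7 kN

F ≈ 1680 kN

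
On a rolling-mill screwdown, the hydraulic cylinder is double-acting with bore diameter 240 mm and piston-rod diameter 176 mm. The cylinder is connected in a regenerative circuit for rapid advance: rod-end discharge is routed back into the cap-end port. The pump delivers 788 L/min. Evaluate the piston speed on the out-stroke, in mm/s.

In regeneration the rod-end outflow joins the pump flow into the cap end, so the net volume the pump must supply per unit advance equals the rod cross-section area.
Rod cross-section A_rod = π/4 × (176 mm)² = 24330 mm^2
v = Q_pump / A_rod

v ≈ 540 mm/s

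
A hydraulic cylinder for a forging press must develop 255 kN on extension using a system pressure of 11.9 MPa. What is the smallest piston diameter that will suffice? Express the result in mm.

Extension force acts on the full piston face: F = P × (π/4)D².
D = √(4F / (πP)) = √(4 × 255 kN / (π × 11.9 MPa))

D ≈ 165 mm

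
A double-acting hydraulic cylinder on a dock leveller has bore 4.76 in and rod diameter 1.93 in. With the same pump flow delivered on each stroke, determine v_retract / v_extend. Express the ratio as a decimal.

Cap-side area A_cap = π/4 × (4.76 in)² = 17.80 in^2
Rod-side annular area A_ann = π/4 × (4.76² − 1.93²) = 14.87 in^2
For equal Q, v ∝ 1/A, so v_ret/v_ext = A_cap/A_ann.

v_ret/v_ext ≈ 1.20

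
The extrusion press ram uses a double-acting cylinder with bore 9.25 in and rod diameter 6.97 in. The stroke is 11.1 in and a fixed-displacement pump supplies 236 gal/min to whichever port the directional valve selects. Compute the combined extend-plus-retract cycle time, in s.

t ≈ 1.18 s

Cap-side area A_cap = π/4 × (9.25 in)² = 67.20 in^2
Rod-side annular area A_ann = π/4 × (9.25² − 6.97²) = 29.05 in^2
t_ext = A_cap·L/Q = 0.8210 s
t_ret = A_ann·L/Q = 0.3548 s
t_cycle = t_ext + t_ret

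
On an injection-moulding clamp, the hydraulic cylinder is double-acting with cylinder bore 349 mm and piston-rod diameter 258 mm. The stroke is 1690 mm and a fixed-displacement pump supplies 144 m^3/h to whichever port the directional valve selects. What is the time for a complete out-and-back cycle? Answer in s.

Cap-side area A_cap = π/4 × (349 mm)² = 95660 mm^2
Rod-side annular area A_ann = π/4 × (349² − 258²) = 43380 mm^2
t_ext = A_cap·L/Q = 4.042 s
t_ret = A_ann·L/Q = 1.833 s
t_cycle = t_ext + t_ret

t ≈ 5.87 s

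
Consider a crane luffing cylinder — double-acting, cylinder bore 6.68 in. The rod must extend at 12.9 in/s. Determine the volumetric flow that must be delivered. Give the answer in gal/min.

Cap-side area A_cap = π/4 × (6.68 in)² = 35.05 in^2
Q = A × v

Q ≈ 117 gal/min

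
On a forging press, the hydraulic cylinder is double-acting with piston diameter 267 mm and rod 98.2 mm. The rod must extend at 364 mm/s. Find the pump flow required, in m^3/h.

Q ≈ 73.4 m^3/h

Cap-side area A_cap = π/4 × (267 mm)² = 55990 mm^2
Q = A × v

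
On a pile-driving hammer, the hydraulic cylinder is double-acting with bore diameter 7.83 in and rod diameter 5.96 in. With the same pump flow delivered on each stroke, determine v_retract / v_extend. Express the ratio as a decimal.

v_ret/v_ext ≈ 2.38

Cap-side area A_cap = π/4 × (7.83 in)² = 48.15 in^2
Rod-side annular area A_ann = π/4 × (7.83² − 5.96²) = 20.25 in^2
For equal Q, v ∝ 1/A, so v_ret/v_ext = A_cap/A_ann.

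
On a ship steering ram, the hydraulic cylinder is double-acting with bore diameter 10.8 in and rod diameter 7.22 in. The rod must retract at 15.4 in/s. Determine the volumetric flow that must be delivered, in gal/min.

Rod-side annular area A_ann = π/4 × (10.8² − 7.22²) = 50.67 in^2
Q = A × v

Q ≈ 203 gal/min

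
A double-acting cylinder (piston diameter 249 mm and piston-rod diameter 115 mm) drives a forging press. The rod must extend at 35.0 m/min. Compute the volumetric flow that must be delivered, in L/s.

Q ≈ 28.4 L/s

Cap-side area A_cap = π/4 × (249 mm)² = 48700 mm^2
Q = A × v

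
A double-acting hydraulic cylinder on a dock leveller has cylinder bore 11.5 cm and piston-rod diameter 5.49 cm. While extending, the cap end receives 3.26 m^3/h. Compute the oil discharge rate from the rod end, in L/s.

Q_out ≈ 0.699 L/s

Cap-side area A_cap = π/4 × (11.5 cm)² = 103.9 cm^2
Rod-side annular area A_ann = π/4 × (11.5² − 5.49²) = 80.20 cm^2
Piston speed v = Q_in/A_cap; rod-end outflow Q_out = v × A_ann = Q_in × A_ann/A_cap.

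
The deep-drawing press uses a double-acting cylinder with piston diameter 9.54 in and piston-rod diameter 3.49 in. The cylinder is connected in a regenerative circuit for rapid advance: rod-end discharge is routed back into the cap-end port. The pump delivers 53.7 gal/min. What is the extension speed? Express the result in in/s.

v ≈ 21.6 in/s

In regeneration the rod-end outflow joins the pump flow into the cap end, so the net volume the pump must supply per unit advance equals the rod cross-section area.
Rod cross-section A_rod = π/4 × (3.49 in)² = 9.566 in^2
v = Q_pump / A_rod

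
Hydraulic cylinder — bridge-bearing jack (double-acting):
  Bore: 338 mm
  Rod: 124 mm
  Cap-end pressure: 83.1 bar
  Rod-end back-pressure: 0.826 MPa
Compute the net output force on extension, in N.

F ≈ 6.81e5 N

Cap-side area A_cap = π/4 × (338 mm)² = 89730 mm^2
Rod-side annular area A_ann = π/4 × (338² − 124²) = 77650 mm^2
Net thrust = P_cap·A_cap − P_rod·A_ann = 7.456e5 N − 64140 N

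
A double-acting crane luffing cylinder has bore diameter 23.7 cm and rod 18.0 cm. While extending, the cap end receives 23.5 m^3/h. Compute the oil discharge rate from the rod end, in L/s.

Cap-side area A_cap = π/4 × (23.7 cm)² = 441.2 cm^2
Rod-side annular area A_ann = π/4 × (23.7² − 18.0²) = 186.7 cm^2
Piston speed v = Q_in/A_cap; rod-end outflow Q_out = v × A_ann = Q_in × A_ann/A_cap.

Q_out ≈ 2.76 L/s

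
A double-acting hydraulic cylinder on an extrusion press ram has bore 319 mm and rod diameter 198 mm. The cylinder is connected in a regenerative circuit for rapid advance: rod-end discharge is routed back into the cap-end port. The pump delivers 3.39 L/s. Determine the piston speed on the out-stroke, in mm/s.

In regeneration the rod-end outflow joins the pump flow into the cap end, so the net volume the pump must supply per unit advance equals the rod cross-section area.
Rod cross-section A_rod = π/4 × (198 mm)² = 30790 mm^2
v = Q_pump / A_rod

v ≈ 110 mm/s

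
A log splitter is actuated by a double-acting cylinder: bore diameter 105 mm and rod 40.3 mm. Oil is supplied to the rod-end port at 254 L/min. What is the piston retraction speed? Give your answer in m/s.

Rod-side annular area A_ann = π/4 × (105² − 40.3²) = 7383 mm^2
Flow into the rod-end port fills the annular volume.
v = Q / A

v ≈ 0.573 m/s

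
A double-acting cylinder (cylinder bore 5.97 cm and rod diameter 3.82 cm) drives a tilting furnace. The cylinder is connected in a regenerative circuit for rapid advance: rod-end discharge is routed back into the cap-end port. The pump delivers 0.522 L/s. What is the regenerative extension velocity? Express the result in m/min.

In regeneration the rod-end outflow joins the pump flow into the cap end, so the net volume the pump must supply per unit advance equals the rod cross-section area.
Rod cross-section A_rod = π/4 × (3.82 cm)² = 11.46 cm^2
v = Q_pump / A_rod

v ≈ 27.3 m/min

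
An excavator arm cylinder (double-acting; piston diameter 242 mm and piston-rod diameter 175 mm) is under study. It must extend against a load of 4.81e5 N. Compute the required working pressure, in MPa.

P ≈ 10.5 MPa

Cap-side area A_cap = π/4 × (242 mm)² = 46000 mm^2
P = F / A = 4.81e5 N / A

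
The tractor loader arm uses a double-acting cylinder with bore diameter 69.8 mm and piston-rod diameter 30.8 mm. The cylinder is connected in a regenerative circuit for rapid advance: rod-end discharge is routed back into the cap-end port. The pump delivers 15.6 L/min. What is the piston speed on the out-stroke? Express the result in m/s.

In regeneration the rod-end outflow joins the pump flow into the cap end, so the net volume the pump must supply per unit advance equals the rod cross-section area.
Rod cross-section A_rod = π/4 × (30.8 mm)² = 745.1 mm^2
v = Q_pump / A_rod

v ≈ 0.349 m/s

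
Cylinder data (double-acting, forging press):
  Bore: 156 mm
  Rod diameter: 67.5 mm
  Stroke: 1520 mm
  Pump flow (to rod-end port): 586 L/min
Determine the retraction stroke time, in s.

t ≈ 2.42 s

Rod-side annular area A_ann = π/4 × (156² − 67.5²) = 15530 mm^2
Swept volume V = A × L; t = V / Q = A·L / Q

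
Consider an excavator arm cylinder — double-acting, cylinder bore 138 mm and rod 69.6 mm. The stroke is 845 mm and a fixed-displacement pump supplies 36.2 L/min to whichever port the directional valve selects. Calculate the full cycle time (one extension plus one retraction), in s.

t ≈ 36.6 s

Cap-side area A_cap = π/4 × (138 mm)² = 14960 mm^2
Rod-side annular area A_ann = π/4 × (138² − 69.6²) = 11150 mm^2
t_ext = A_cap·L/Q = 20.95 s
t_ret = A_ann·L/Q = 15.62 s
t_cycle = t_ext + t_ret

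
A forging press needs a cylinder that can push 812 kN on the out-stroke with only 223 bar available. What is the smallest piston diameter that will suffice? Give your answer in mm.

D ≈ 215 mm

Extension force acts on the full piston face: F = P × (π/4)D².
D = √(4F / (πP)) = √(4 × 812 kN / (π × 223 bar))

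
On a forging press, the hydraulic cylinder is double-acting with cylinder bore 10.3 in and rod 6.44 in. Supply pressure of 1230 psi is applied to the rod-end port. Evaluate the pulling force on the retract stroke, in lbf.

Rod-side annular area A_ann = π/4 × (10.3² − 6.44²) = 50.75 in^2
On retraction the pressure acts on the annular area (bore minus rod).
F = P × A_ann

F ≈ 62400 lbf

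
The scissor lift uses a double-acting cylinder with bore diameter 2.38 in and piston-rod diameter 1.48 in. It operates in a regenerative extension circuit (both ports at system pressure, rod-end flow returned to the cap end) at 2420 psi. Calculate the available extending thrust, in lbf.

With equal pressure on both faces, forces on the annular region cancel; the net push is pressure × rod cross-section.
Rod cross-section A_rod = π/4 × (1.48 in)² = 1.720 in^2
F = P × A_rod

F ≈ 4160 lbf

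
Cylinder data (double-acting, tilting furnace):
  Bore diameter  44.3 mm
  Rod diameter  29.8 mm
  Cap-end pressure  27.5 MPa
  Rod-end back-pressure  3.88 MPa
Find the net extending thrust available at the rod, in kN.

Cap-side area A_cap = π/4 × (44.3 mm)² = 1541 mm^2
Rod-side annular area A_ann = π/4 × (44.3² − 29.8²) = 843.9 mm^2
Net thrust = P_cap·A_cap − P_rod·A_ann = 42.39 kN − 3.274 kN

F ≈ 39.1 kN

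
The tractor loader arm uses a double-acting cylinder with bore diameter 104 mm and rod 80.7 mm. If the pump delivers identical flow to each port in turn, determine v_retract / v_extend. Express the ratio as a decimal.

Cap-side area A_cap = π/4 × (104 mm)² = 8495 mm^2
Rod-side annular area A_ann = π/4 × (104² − 80.7²) = 3380 mm^2
For equal Q, v ∝ 1/A, so v_ret/v_ext = A_cap/A_ann.

v_ret/v_ext ≈ 2.51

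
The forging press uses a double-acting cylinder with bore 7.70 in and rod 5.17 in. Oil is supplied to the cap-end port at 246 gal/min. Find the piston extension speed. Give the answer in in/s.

Cap-side area A_cap = π/4 × (7.70 in)² = 46.57 in^2
v = Q / A

v ≈ 20.3 in/s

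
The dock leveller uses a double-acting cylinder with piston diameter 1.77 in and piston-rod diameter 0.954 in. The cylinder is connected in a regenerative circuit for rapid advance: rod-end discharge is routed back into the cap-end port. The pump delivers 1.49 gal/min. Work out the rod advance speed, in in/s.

v ≈ 8.03 in/s

In regeneration the rod-end outflow joins the pump flow into the cap end, so the net volume the pump must supply per unit advance equals the rod cross-section area.
Rod cross-section A_rod = π/4 × (0.954 in)² = 0.7148 in^2
v = Q_pump / A_rod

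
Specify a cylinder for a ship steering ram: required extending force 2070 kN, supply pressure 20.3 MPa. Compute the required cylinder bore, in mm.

D ≈ 360 mm

Extension force acts on the full piston face: F = P × (π/4)D².
D = √(4F / (πP)) = √(4 × 2070 kN / (π × 20.3 MPa))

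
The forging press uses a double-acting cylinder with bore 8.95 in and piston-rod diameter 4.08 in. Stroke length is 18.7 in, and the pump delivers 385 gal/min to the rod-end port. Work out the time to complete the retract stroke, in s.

t ≈ 0.629 s

Rod-side annular area A_ann = π/4 × (8.95² − 4.08²) = 49.84 in^2
Swept volume V = A × L; t = V / Q = A·L / Q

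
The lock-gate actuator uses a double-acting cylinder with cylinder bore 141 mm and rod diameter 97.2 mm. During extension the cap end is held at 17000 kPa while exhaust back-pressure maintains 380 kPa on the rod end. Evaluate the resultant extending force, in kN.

F ≈ 262 kN

Cap-side area A_cap = π/4 × (141 mm)² = 15610 mm^2
Rod-side annular area A_ann = π/4 × (141² − 97.2²) = 8194 mm^2
Net thrust = P_cap·A_cap − P_rod·A_ann = 265.4 kN − 3.114 kN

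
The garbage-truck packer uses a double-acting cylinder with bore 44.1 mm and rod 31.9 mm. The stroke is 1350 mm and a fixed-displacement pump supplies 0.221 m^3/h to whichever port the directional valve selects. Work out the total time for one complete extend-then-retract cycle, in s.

Cap-side area A_cap = π/4 × (44.1 mm)² = 1527 mm^2
Rod-side annular area A_ann = π/4 × (44.1² − 31.9²) = 728.2 mm^2
t_ext = A_cap·L/Q = 33.59 s
t_ret = A_ann·L/Q = 16.01 s
t_cycle = t_ext + t_ret

t ≈ 49.6 s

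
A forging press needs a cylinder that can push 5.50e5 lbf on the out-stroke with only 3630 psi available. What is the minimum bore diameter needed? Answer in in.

Extension force acts on the full piston face: F = P × (π/4)D².
D = √(4F / (πP)) = √(4 × 5.50e5 lbf / (π × 3630 psi))

D ≈ 13.9 in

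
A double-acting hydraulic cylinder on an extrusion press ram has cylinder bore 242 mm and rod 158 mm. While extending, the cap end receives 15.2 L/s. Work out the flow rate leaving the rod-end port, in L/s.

Cap-side area A_cap = π/4 × (242 mm)² = 46000 mm^2
Rod-side annular area A_ann = π/4 × (242² − 158²) = 26390 mm^2
Piston speed v = Q_in/A_cap; rod-end outflow Q_out = v × A_ann = Q_in × A_ann/A_cap.

Q_out ≈ 8.72 L/s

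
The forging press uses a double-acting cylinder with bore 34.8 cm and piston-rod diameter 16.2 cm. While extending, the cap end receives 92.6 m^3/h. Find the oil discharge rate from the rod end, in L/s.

Q_out ≈ 20.1 L/s

Cap-side area A_cap = π/4 × (34.8 cm)² = 951.1 cm^2
Rod-side annular area A_ann = π/4 × (34.8² − 16.2²) = 745.0 cm^2
Piston speed v = Q_in/A_cap; rod-end outflow Q_out = v × A_ann = Q_in × A_ann/A_cap.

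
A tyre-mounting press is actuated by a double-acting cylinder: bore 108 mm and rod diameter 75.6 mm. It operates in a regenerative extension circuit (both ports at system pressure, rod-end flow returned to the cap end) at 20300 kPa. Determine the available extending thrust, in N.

F ≈ 91100 N

With equal pressure on both faces, forces on the annular region cancel; the net push is pressure × rod cross-section.
Rod cross-section A_rod = π/4 × (75.6 mm)² = 4489 mm^2
F = P × A_rod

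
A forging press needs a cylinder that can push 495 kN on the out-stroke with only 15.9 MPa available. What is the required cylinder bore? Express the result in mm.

Extension force acts on the full piston face: F = P × (π/4)D².
D = √(4F / (πP)) = √(4 × 495 kN / (π × 15.9 MPa))

D ≈ 199 mm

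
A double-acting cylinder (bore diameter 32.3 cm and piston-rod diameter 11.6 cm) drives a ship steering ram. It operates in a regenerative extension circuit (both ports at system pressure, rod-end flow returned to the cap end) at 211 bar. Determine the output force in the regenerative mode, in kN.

With equal pressure on both faces, forces on the annular region cancel; the net push is pressure × rod cross-section.
Rod cross-section A_rod = π/4 × (11.6 cm)² = 105.7 cm^2
F = P × A_rod

F ≈ 223 kN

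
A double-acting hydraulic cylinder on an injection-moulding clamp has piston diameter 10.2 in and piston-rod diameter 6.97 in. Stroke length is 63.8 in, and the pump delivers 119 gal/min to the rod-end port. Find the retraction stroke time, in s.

t ≈ 6.07 s

Rod-side annular area A_ann = π/4 × (10.2² − 6.97²) = 43.56 in^2
Swept volume V = A × L; t = V / Q = A·L / Q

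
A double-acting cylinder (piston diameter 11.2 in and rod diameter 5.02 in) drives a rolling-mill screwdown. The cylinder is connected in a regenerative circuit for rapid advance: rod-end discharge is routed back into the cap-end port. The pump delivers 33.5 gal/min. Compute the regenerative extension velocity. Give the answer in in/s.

v ≈ 6.52 in/s

In regeneration the rod-end outflow joins the pump flow into the cap end, so the net volume the pump must supply per unit advance equals the rod cross-section area.
Rod cross-section A_rod = π/4 × (5.02 in)² = 19.79 in^2
v = Q_pump / A_rod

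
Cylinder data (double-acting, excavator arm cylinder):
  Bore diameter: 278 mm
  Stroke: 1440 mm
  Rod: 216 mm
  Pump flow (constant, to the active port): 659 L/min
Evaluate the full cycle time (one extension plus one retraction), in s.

Cap-side area A_cap = π/4 × (278 mm)² = 60700 mm^2
Rod-side annular area A_ann = π/4 × (278² − 216²) = 24060 mm^2
t_ext = A_cap·L/Q = 7.958 s
t_ret = A_ann·L/Q = 3.154 s
t_cycle = t_ext + t_ret

t ≈ 11.1 s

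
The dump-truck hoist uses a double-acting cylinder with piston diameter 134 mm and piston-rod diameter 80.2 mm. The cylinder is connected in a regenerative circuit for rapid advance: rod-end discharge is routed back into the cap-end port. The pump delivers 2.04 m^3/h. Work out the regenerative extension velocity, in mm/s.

v ≈ 112 mm/s

In regeneration the rod-end outflow joins the pump flow into the cap end, so the net volume the pump must supply per unit advance equals the rod cross-section area.
Rod cross-section A_rod = π/4 × (80.2 mm)² = 5052 mm^2
v = Q_pump / A_rod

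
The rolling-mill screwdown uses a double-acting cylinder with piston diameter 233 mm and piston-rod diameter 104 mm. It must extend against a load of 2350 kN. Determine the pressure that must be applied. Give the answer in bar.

P ≈ 551 bar

Cap-side area A_cap = π/4 × (233 mm)² = 42640 mm^2
P = F / A = 2350 kN / A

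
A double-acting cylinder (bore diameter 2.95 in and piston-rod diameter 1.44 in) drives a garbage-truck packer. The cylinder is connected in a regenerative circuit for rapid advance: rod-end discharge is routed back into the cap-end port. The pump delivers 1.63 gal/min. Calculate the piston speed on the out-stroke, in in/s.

In regeneration the rod-end outflow joins the pump flow into the cap end, so the net volume the pump must supply per unit advance equals the rod cross-section area.
Rod cross-section A_rod = π/4 × (1.44 in)² = 1.629 in^2
v = Q_pump / A_rod

v ≈ 3.85 in/s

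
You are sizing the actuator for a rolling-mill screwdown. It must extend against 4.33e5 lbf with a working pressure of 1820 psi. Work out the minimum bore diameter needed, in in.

D ≈ 17.4 in

Extension force acts on the full piston face: F = P × (π/4)D².
D = √(4F / (πP)) = √(4 × 4.33e5 lbf / (π × 1820 psi))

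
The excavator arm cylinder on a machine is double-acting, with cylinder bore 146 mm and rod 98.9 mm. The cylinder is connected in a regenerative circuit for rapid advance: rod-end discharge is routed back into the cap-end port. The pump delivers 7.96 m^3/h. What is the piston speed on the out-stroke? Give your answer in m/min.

v ≈ 17.3 m/min

In regeneration the rod-end outflow joins the pump flow into the cap end, so the net volume the pump must supply per unit advance equals the rod cross-section area.
Rod cross-section A_rod = π/4 × (98.9 mm)² = 7682 mm^2
v = Q_pump / A_rod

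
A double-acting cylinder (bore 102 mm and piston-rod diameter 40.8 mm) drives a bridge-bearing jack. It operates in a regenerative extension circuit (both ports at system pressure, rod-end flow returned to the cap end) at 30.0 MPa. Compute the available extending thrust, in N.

F ≈ 39200 N

With equal pressure on both faces, forces on the annular region cancel; the net push is pressure × rod cross-section.
Rod cross-section A_rod = π/4 × (40.8 mm)² = 1307 mm^2
F = P × A_rod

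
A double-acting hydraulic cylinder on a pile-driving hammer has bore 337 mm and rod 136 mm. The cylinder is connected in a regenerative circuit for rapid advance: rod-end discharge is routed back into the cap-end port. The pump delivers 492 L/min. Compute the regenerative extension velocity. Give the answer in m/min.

In regeneration the rod-end outflow joins the pump flow into the cap end, so the net volume the pump must supply per unit advance equals the rod cross-section area.
Rod cross-section A_rod = π/4 × (136 mm)² = 14530 mm^2
v = Q_pump / A_rod

v ≈ 33.9 m/min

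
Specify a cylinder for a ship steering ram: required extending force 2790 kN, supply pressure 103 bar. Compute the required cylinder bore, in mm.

Extension force acts on the full piston face: F = P × (π/4)D².
D = √(4F / (πP)) = √(4 × 2790 kN / (π × 103 bar))

D ≈ 587 mm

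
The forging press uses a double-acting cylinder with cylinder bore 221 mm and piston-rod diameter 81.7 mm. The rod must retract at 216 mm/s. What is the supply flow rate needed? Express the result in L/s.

Rod-side annular area A_ann = π/4 × (221² − 81.7²) = 33120 mm^2
Q = A × v

Q ≈ 7.15 L/s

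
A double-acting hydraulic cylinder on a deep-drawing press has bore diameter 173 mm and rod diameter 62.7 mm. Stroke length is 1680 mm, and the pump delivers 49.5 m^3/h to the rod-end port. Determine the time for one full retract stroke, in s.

t ≈ 2.49 s

Rod-side annular area A_ann = π/4 × (173² − 62.7²) = 20420 mm^2
Swept volume V = A × L; t = V / Q = A·L / Q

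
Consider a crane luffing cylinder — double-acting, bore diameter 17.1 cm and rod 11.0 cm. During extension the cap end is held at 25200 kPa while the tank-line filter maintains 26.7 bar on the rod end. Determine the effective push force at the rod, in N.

F ≈ 5.43e5 N

Cap-side area A_cap = π/4 × (17.1 cm)² = 229.7 cm^2
Rod-side annular area A_ann = π/4 × (17.1² − 11.0²) = 134.6 cm^2
Net thrust = P_cap·A_cap − P_rod·A_ann = 5.787e5 N − 35940 N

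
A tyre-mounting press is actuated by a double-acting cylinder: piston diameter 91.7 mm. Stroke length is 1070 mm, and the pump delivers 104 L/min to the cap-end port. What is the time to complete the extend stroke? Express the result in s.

t ≈ 4.08 s

Cap-side area A_cap = π/4 × (91.7 mm)² = 6604 mm^2
Swept volume V = A × L; t = V / Q = A·L / Q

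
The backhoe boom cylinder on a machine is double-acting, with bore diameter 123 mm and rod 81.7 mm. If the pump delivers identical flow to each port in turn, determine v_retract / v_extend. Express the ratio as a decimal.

v_ret/v_ext ≈ 1.79

Cap-side area A_cap = π/4 × (123 mm)² = 11880 mm^2
Rod-side annular area A_ann = π/4 × (123² − 81.7²) = 6640 mm^2
For equal Q, v ∝ 1/A, so v_ret/v_ext = A_cap/A_ann.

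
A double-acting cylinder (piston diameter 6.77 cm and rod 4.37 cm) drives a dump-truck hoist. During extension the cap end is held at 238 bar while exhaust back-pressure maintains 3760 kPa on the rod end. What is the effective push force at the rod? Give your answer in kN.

F ≈ 77.8 kN

Cap-side area A_cap = π/4 × (6.77 cm)² = 36.00 cm^2
Rod-side annular area A_ann = π/4 × (6.77² − 4.37²) = 21.00 cm^2
Net thrust = P_cap·A_cap − P_rod·A_ann = 85.67 kN − 7.895 kN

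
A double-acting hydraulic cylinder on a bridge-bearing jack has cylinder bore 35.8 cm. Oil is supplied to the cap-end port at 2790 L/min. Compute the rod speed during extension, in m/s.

Cap-side area A_cap = π/4 × (35.8 cm)² = 1007 cm^2
v = Q / A

v ≈ 0.462 m/s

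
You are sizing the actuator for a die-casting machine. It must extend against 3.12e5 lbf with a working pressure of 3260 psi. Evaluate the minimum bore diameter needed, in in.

D ≈ 11.0 in

Extension force acts on the full piston face: F = P × (π/4)D².
D = √(4F / (πP)) = √(4 × 3.12e5 lbf / (π × 3260 psi))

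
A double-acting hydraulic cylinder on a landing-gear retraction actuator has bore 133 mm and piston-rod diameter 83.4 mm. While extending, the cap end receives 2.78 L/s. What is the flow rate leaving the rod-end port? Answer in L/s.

Q_out ≈ 1.69 L/s

Cap-side area A_cap = π/4 × (133 mm)² = 13890 mm^2
Rod-side annular area A_ann = π/4 × (133² − 83.4²) = 8430 mm^2
Piston speed v = Q_in/A_cap; rod-end outflow Q_out = v × A_ann = Q_in × A_ann/A_cap.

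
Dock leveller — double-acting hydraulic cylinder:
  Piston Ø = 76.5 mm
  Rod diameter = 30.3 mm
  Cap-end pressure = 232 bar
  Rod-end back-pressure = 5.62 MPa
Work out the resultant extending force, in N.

F ≈ 84900 N

Cap-side area A_cap = π/4 × (76.5 mm)² = 4596 mm^2
Rod-side annular area A_ann = π/4 × (76.5² − 30.3²) = 3875 mm^2
Net thrust = P_cap·A_cap − P_rod·A_ann = 1.066e5 N − 21780 N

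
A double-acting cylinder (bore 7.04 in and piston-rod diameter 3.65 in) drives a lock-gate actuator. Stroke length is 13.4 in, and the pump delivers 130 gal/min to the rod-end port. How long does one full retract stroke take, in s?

t ≈ 0.762 s

Rod-side annular area A_ann = π/4 × (7.04² − 3.65²) = 28.46 in^2
Swept volume V = A × L; t = V / Q = A·L / Q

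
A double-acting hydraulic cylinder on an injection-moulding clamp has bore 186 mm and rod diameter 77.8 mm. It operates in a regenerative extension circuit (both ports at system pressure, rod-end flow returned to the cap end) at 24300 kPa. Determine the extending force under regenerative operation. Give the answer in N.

With equal pressure on both faces, forces on the annular region cancel; the net push is pressure × rod cross-section.
Rod cross-section A_rod = π/4 × (77.8 mm)² = 4754 mm^2
F = P × A_rod

F ≈ 1.16e5 N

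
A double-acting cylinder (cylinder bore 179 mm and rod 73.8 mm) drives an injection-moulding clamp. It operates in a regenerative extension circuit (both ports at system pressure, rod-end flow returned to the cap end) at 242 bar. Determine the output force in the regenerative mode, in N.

With equal pressure on both faces, forces on the annular region cancel; the net push is pressure × rod cross-section.
Rod cross-section A_rod = π/4 × (73.8 mm)² = 4278 mm^2
F = P × A_rod

F ≈ 1.04e5 N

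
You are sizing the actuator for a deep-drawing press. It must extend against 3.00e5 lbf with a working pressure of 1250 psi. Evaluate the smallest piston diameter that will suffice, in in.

D ≈ 17.5 in

Extension force acts on the full piston face: F = P × (π/4)D².
D = √(4F / (πP)) = √(4 × 3.00e5 lbf / (π × 1250 psi))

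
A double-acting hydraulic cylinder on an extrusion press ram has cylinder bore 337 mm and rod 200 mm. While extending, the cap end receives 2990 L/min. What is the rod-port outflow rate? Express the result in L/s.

Q_out ≈ 32.3 L/s

Cap-side area A_cap = π/4 × (337 mm)² = 89200 mm^2
Rod-side annular area A_ann = π/4 × (337² − 200²) = 57780 mm^2
Piston speed v = Q_in/A_cap; rod-end outflow Q_out = v × A_ann = Q_in × A_ann/A_cap.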